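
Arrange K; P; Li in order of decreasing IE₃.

The third ionization energy removes an electron from the +2 ion. For each element: K²⁺ is already 1 electron into the core; P²⁺ still has 3 valence electrons; Li²⁺ is already 1 electron into the core.
Breaking into a closed-shell core is much more expensive than removing a leftover valence electron — K and Li have the largest IE_3 here.
Approximate IE_3 values (kJ/mol): K 4420, P 2914, Li 11815.
So the third ionization energies run P < K < Li.

Li > K > P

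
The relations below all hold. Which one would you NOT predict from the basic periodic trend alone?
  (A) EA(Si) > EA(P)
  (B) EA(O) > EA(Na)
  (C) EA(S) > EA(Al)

(A)

The general trend: electron affinity increases across a period and decreases down a group.
(A) Si (period 3, group 14) vs P (period 3, group 15): the stated order contradicts the simple trend.
(B) O (period 2, group 16) vs Na (period 3, group 1): the stated order agrees with the simple trend.
(C) S (period 3, group 16) vs Al (period 3, group 13): the stated order agrees with the simple trend.
The exception is (A): adding an electron to P's half-filled 3p³ is unfavourable, so Si (3p²) has the more exothermic EA.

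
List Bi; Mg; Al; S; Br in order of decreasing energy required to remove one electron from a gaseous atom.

Br > S > Mg > Bi > Al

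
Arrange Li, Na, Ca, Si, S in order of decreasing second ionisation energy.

Li > Na > S > Si > Ca

IE_2 is the cost of taking one more electron from the +1 cation: Li⁺ is the bare [He] core; Na⁺ is the bare [Ne] core; Ca⁺ still has 1 valence electron; Si⁺ still has 3 valence electrons; S⁺ still has 5 valence electrons.
Pulling an electron out of a noble-gas core costs far more than removing a remaining valence electron, so Na and Li sit at the high end of IE_2.
Valence configurations: Ca⁺ [Ar]4s¹, Si⁺ [Ne]3s²3p¹, S⁺ [Ne]3s²3p³.
Approximate IE_2 values (kJ/mol): Li 7298, Na 4562, Ca 1145, Si 1577, S 2252.
So the second ionization energies run Ca < Si < S < Na < Li.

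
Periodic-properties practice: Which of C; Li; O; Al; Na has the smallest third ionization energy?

Al

Consider each +2 ion: C²⁺ still has 2 valence electrons; Li²⁺ is already 1 electron into the core; O²⁺ still has 4 valence electrons; Al²⁺ still has 1 valence electron; Na²⁺ is already 1 electron into the core.
Breaking into a closed-shell core is much more expensive than removing a leftover valence electron — Na and Li have the largest IE_3 here.
Valence configurations: C²⁺ [He]2s², O²⁺ [He]2s²2p², Al²⁺ [Ne]3s¹.
The numbers (kJ/mol): C 4620, Li 11815, O 5300, Al 2745, Na 6910.
Overall IE_3 order: Al < C < O < Na < Li.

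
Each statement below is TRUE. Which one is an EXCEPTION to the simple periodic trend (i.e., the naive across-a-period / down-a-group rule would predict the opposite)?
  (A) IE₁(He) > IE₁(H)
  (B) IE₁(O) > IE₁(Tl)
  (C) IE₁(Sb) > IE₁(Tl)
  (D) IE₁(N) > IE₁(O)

The general trend: first ionization energy increases across a period and decreases down a group.
(A) He (period 1, group 18) vs H (period 1, group 1): the stated order agrees with the simple trend.
(B) O (period 2, group 16) vs Tl (period 6, group 13): the stated order agrees with the simple trend.
(C) Sb (period 5, group 15) vs Tl (period 6, group 13): the stated order agrees with the simple trend.
(D) N (period 2, group 15) vs O (period 2, group 16): the stated order contradicts the simple trend.
The exception is (D): pairing an electron in O's 2p⁴ costs repulsion energy, so O ionizes more easily than half-filled N (2p³).

(D)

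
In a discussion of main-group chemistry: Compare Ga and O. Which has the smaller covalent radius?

O is in period 2, group 16; Ga is in period 4, group 13.
Across a period the added protons contract the valence shell; down a group each new principal shell makes the atom larger.
Here both period and group differ, so the two effects have to be weighed against each other.
Ga > O: relative to O, both the across-period and down-group shifts push Ga's atomic radius up.
For reference (pm): O 63, Ga 124.
So O has the smaller covalent radius (O < Ga).

O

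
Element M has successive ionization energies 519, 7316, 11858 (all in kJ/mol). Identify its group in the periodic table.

Group 1

Look for the largest jump between consecutive ionization energies: IE2/IE1 ≈ 14.1, far larger than any earlier ratio.
That jump marks the point where a core electron is being removed. So the atom has 1 valence electron.
A main-group element with 1 valence electron is in group 1.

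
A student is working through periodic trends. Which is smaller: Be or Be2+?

Be2+

Forming Be2+ removes 2 electrons from Be. Fewer electrons for the same nuclear charge means less shielding and a higher Z_eff on the remaining electrons, and for main-group metals the entire outer shell is lost.
A cation is smaller than its parent atom: Be2+ < Be.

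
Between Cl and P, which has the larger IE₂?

Cl

Consider each +1 ion: Cl⁺ still has 6 valence electrons; P⁺ still has 4 valence electrons.
All are still removing valence electrons, so compare the +1 ions as you would atoms: IE_2 generally rises across a period (higher Z_eff) and falls down a group (larger shell), subject to the usual subshell exceptions.
Valence configurations: Cl⁺ [Ne]3s²3p⁴, P⁺ [Ne]3s²3p².
Tabulated IE_2 (kJ/mol): Cl 2298, P 1907.
Putting it together, IE_2: P < Cl.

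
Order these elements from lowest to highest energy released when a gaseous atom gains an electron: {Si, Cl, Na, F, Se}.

F is in period 2, group 17; Na is in period 3, group 1; Si is in period 3, group 14; Cl is in period 3, group 17; Se is in period 4, group 16.
Adding an electron releases more energy for atoms nearer the top right (short of the noble gases).
These span different periods and groups, so the two trends combine.
Si > Na: both are in period 3; the period trend gives Si the larger value.
Se > Si: the two effects oppose for this pair; the across-period effect wins (195 vs 134 kJ/mol).
F > Se: both effects reinforce here, so F is clearly the higher of the two.
Cl > F: this pair runs against the simple trend — see the exception note.
Note the exception: Cl has a higher electron affinity than F, contrary to the simple trend — F's small 2p subshell makes the incoming electron feel strong e⁻–e⁻ repulsion, so Cl actually releases more energy on gaining an electron.
Tabulated electron affinity (kJ/mol): F 328, Na 53, Si 134, Cl 349, Se 195.
So from lowest to highest: Na < Si < Se < F < Cl.

Na, Si, Se, F, Cl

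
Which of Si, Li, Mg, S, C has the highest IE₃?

Li

The third ionization energy removes an electron from the +2 ion. For each element: Si²⁺ still has 2 valence electrons; Li²⁺ is already 1 electron into the core; Mg²⁺ is the bare [Ne] core; S²⁺ still has 4 valence electrons; C²⁺ still has 2 valence electrons.
Breaking into a closed-shell core is much more expensive than removing a leftover valence electron — Mg and Li have the largest IE_3 here.
Valence configurations: Si²⁺ [Ne]3s², S²⁺ [Ne]3s²3p², C²⁺ [He]2s².
Tabulated IE_3 (kJ/mol): Si 3232, Li 11815, Mg 7733, S 3357, C 4620.
Hence IE_3: Si < S < C < Mg < Li.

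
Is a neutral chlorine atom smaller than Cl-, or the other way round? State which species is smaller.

Cl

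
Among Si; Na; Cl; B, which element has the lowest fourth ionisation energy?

The fourth ionization energy removes an electron from the +3 ion. For each element: Si³⁺ still has 1 valence electron; Na³⁺ is already 2 electrons into the core; Cl³⁺ still has 4 valence electrons; B³⁺ is the bare [He] core.
Pulling an electron out of a noble-gas core costs far more than removing a remaining valence electron, so Na and B sit at the high end of IE_4.
Valence configurations: Si³⁺ [Ne]3s¹, Cl³⁺ [Ne]3s²3p².
The numbers (kJ/mol): Si 4356, Na 9543, Cl 5159, B 25026.
Hence IE_4: Si < Cl < Na < B.

Si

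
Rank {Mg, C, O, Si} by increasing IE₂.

Mg, Si, C, O

Consider each +1 ion: Mg⁺ still has 1 valence electron; C⁺ still has 3 valence electrons; O⁺ still has 5 valence electrons; Si⁺ still has 3 valence electrons.
All are still removing valence electrons, so compare the +1 ions as you would atoms: IE_2 generally rises across a period (higher Z_eff) and falls down a group (larger shell), subject to the usual subshell exceptions.
Valence configurations: Mg⁺ [Ne]3s¹, C⁺ [He]2s²2p¹, O⁺ [He]2s²2p³, Si⁺ [Ne]3s²3p¹.
Approximate IE_2 values (kJ/mol): Mg 1451, C 2353, O 3388, Si 1577.
Putting it together, IE_2: Mg < Si < C < O.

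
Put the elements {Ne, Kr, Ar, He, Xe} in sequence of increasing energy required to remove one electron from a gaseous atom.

Xe, Kr, Ar, Ne, He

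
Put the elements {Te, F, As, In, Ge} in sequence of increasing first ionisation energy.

In, Ge, Te, As, F

First ionization energy rises across a period (greater Z_eff holds electrons more tightly) and falls down a group (valence electrons are farther from the nucleus).
Here both period and group differ, so the two effects have to be weighed against each other.
Ge > In: relative to In, both the across-period and down-group shifts push Ge's first ionization energy up.
Te > Ge: period and group pull opposite ways; the across-period shift dominates (869 vs 762 kJ/mol).
As > Te: the two effects oppose for this pair; the down-group effect wins (947 vs 869 kJ/mol).
F > As: relative to As, both the across-period and down-group shifts push F's first ionization energy up.
For reference (kJ/mol): F 1681, Ge 762, As 947, In 558, Te 869.
So from lowest to highest: In < Ge < Te < As < F.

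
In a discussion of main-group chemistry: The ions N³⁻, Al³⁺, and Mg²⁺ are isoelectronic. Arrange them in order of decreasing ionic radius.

All of these have 10 electrons, so size is governed by nuclear charge alone: the more protons, the stronger the pull on the same electron cloud, and the smaller the ion.
Nuclear charges: Al³⁺ (Z=13), Mg²⁺ (Z=12), N³⁻ (Z=7).
Largest to smallest: N³⁻ > Mg²⁺ > Al³⁺.

N³⁻ > Mg²⁺ > Al³⁺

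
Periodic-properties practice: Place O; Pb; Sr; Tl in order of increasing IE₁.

Sr, Tl, Pb, O

Across a period the outer electron is held more tightly (higher IE₁); down a group it sits in a higher shell, more shielded, and comes off more easily.
Here both period and group differ, so the two effects have to be weighed against each other.
Tl > Sr: the two effects oppose for this pair; the across-period effect wins (589 vs 550 kJ/mol).
Pb > Tl: both are in period 6; the period trend gives Pb the larger value.
O > Pb: both effects reinforce here, so O is clearly the higher of the two.
Approximate values (kJ/mol): O 1314, Sr 550, Tl 589, Pb 716.
So from lowest to highest: Sr < Tl < Pb < O.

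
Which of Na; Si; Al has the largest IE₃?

The third ionization energy removes an electron from the +2 ion. For each element: Na²⁺ is already 1 electron into the core; Si²⁺ still has 2 valence electrons; Al²⁺ still has 1 valence electron.
Core electrons are held far more tightly than valence electrons, so Na tops the IE_3 order.
Valence configurations: Si²⁺ [Ne]3s², Al²⁺ [Ne]3s¹.
Approximate IE_3 values (kJ/mol): Na 6910, Si 3232, Al 2745.
So the third ionization energies run Al < Si < Na.

Na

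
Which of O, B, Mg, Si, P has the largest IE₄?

B

The fourth ionization energy removes an electron from the +3 ion. For each element: O³⁺ still has 3 valence electrons; B³⁺ is the bare [He] core; Mg³⁺ is already 1 electron into the core; Si³⁺ still has 1 valence electron; P³⁺ still has 2 valence electrons.
Breaking into a closed-shell core is much more expensive than removing a leftover valence electron — Mg and B have the largest IE_4 here.
Valence configurations: O³⁺ [He]2s²2p¹, Si³⁺ [Ne]3s¹, P³⁺ [Ne]3s².
Tabulated IE_4 (kJ/mol): O 7469, B 25026, Mg 10543, Si 4356, P 4964.
Hence IE_4: Si < P < O < Mg < B.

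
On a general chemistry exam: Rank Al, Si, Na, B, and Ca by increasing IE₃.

Consider each +2 ion: Al²⁺ still has 1 valence electron; Si²⁺ still has 2 valence electrons; Na²⁺ is already 1 electron into the core; B²⁺ still has 1 valence electron; Ca²⁺ is the bare [Ar] core.
Pulling an electron out of a noble-gas core costs far more than removing a remaining valence electron, so Ca and Na sit at the high end of IE_3.
Valence configurations: Al²⁺ [Ne]3s¹, Si²⁺ [Ne]3s², B²⁺ [He]2s¹.
Approximate IE_3 values (kJ/mol): Al 2745, Si 3232, Na 6910, B 3660, Ca 4912.
Hence IE_3: Al < Si < B < Ca < Na.

Al < Si < B < Ca < Na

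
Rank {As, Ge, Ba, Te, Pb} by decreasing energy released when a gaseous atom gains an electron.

Ge is in period 4, group 14; As is in period 4, group 15; Te is in period 5, group 16; Ba is in period 6, group 2; Pb is in period 6, group 14.
Atoms with high Z_eff and room in the valence shell (especially the halogens) have the most exothermic electron affinities.
These span different periods and groups, so the two trends combine.
Pb > Ba: both are in period 6; the period trend gives Pb the larger value.
As > Pb: relative to Pb, both the across-period and down-group shifts push As's electron affinity up.
Ge > As: this pair runs against the simple trend — see the exception note.
Te > Ge: period and group pull opposite ways; the across-period shift dominates (190 vs 119 kJ/mol).
Note the exception: Ge has a higher electron affinity than As, contrary to the simple trend — adding an electron to As's half-filled 4p³ is unfavourable, so Ge (4p²) has the more exothermic EA.
For reference (kJ/mol): Ge 119, As 78, Te 190, Ba 14, Pb 35.
So from highest to lowest: Te > Ge > As > Pb > Ba.

Te, Ge, As, Pb, Ba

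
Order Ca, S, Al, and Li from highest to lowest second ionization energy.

The second ionization energy removes an electron from the +1 ion. For each element: Ca⁺ still has 1 valence electron; S⁺ still has 5 valence electrons; Al⁺ still has 2 valence electrons; Li⁺ is the bare [He] core.
Pulling an electron out of a noble-gas core costs far more than removing a remaining valence electron, so Li sits at the high end of IE_2.
Valence configurations: Ca⁺ [Ar]4s¹, S⁺ [Ne]3s²3p³, Al⁺ [Ne]3s².
Approximate IE_2 values (kJ/mol): Ca 1145, S 2252, Al 1817, Li 7298.
Hence IE_2: Ca < Al < S < Li.

Li > S > Al > Ca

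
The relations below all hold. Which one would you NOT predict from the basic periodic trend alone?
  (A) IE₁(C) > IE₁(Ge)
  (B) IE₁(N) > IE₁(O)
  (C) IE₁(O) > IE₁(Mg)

(B)

The general trend: IE₁ increases across a period and decreases down a group.
(A) C (period 2, group 14) vs Ge (period 4, group 14): the stated order agrees with the simple trend.
(B) N (period 2, group 15) vs O (period 2, group 16): the stated order contradicts the simple trend.
(C) O (period 2, group 16) vs Mg (period 3, group 2): the stated order agrees with the simple trend.
The exception is (B): pairing an electron in O's 2p⁴ costs repulsion energy, so O ionizes more easily than half-filled N (2p³).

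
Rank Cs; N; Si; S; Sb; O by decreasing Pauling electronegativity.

N is in period 2, group 15; O is in period 2, group 16; Si is in period 3, group 14; S is in period 3, group 16; Sb is in period 5, group 15; Cs is in period 6, group 1.
EN rises left→right (higher Z_eff, smaller atoms) and falls top→bottom (larger, more shielded atoms).
Here both period and group differ, so the two effects have to be weighed against each other.
Si > Cs: relative to Cs, both the across-period and down-group shifts push Si's electronegativity up.
Sb > Si: period and group pull opposite ways; the across-period shift dominates (2.05 vs 1.90).
S > Sb: relative to Sb, both the across-period and down-group shifts push S's electronegativity up.
N > S: the two effects oppose for this pair; the down-group effect wins (3.04 vs 2.58).
O > N: both are in period 2; the period trend gives O the larger value.
Approximate values (Pauling): N 3.04, O 3.44, Si 1.90, S 2.58, Sb 2.05, Cs 0.79.
So from highest to lowest: O > N > S > Sb > Si > Cs.

O, N, S, Sb, Si, Cs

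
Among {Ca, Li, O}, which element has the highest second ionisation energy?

Li

The second ionization energy removes an electron from the +1 ion. For each element: Ca⁺ still has 1 valence electron; Li⁺ is the bare [He] core; O⁺ still has 5 valence electrons.
Core electrons are held far more tightly than valence electrons, so Li tops the IE_2 order.
Valence configurations: Ca⁺ [Ar]4s¹, O⁺ [He]2s²2p³.
Approximate IE_2 values (kJ/mol): Ca 1145, Li 7298, O 3388.
Putting it together, IE_2: Ca < O < Li.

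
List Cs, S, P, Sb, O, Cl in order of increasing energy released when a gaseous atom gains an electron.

Cs < P < Sb < O < S < Cl

O is in period 2, group 16; P is in period 3, group 15; S is in period 3, group 16; Cl is in period 3, group 17; Sb is in period 5, group 15; Cs is in period 6, group 1.
EA tends to increase across a period and decrease down a group, though the pattern is less regular than for IE or radius.
These span different periods and groups, so the two trends combine.
P > Cs: relative to Cs, both the across-period and down-group shifts push P's electron affinity up.
Sb > P: this pair runs against the simple trend — see the exception note.
O > Sb: relative to Sb, both the across-period and down-group shifts push O's electron affinity up.
S > O: this pair runs against the simple trend — see the exception note.
Cl > S: both are in period 3; the period trend gives Cl the larger value.
Note the exception: Sb has a higher electron affinity than P, contrary to the simple trend — both are half-filled np³, but the pairing/repulsion penalty for the added electron shrinks as the p orbitals become larger and more diffuse down the group, and for Sb that outweighs the weaker nuclear attraction.
Note the exception: S has a higher electron affinity than O, contrary to the simple trend — the compact 2p subshell of O repels the added electron more than S's larger 3p does.
Approximate values (kJ/mol): O 141, P 72, S 200, Cl 349, Sb 103, Cs 46.
So from lowest to highest: Cs < P < Sb < O < S < Cl.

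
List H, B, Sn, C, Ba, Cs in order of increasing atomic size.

H < C < B < Sn < Ba < Cs

Across a period the added protons contract the valence shell; down a group each new principal shell makes the atom larger.
These span different periods and groups, so the two trends combine.
C > H: the two effects oppose for this pair; the down-group effect wins (75 vs 32 pm).
B > C: both are in period 2; the period trend gives B the larger value.
Sn > B: the two effects oppose for this pair; the down-group effect wins (140 vs 85 pm).
Ba > Sn: both effects reinforce here, so Ba is clearly the larger of the two.
Cs > Ba: Cs lies to the left of Ba in period 6, so the across-period effect alone puts Cs larger.
Approximate values (pm): H 32, B 85, C 75, Sn 140, Cs 232, Ba 196.
So from smallest to largest: H < C < B < Sn < Ba < Cs.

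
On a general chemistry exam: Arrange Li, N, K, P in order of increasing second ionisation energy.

After 1 electron has been removed, what remains? Li⁺ is the bare [He] core; N⁺ still has 4 valence electrons; K⁺ is the bare [Ar] core; P⁺ still has 4 valence electrons.
Pulling an electron out of a noble-gas core costs far more than removing a remaining valence electron, so K and Li sit at the high end of IE_2.
Valence configurations: N⁺ [He]2s²2p², P⁺ [Ne]3s²3p².
Tabulated IE_2 (kJ/mol): Li 7298, N 2856, K 3052, P 1907.
Putting it together, IE_2: P < N < K < Li.

P < N < K < Li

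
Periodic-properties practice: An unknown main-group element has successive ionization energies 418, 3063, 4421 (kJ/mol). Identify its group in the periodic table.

Group 1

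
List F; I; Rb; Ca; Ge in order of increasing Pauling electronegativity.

F is in period 2, group 17; Ca is in period 4, group 2; Ge is in period 4, group 14; Rb is in period 5, group 1; I is in period 5, group 17.
Atoms toward the upper right of the periodic table pull bonding electrons most strongly.
These span different periods and groups, so the two trends combine.
Ca > Rb: relative to Rb, both the across-period and down-group shifts push Ca's electronegativity up.
Ge > Ca: both are in period 4; the period trend gives Ge the larger value.
I > Ge: period and group pull opposite ways; the across-period shift dominates (2.66 vs 2.01).
F > I: F sits above I in group 17, so the down-group effect alone puts F higher.
Approximate values (Pauling): F 3.98, Ca 1.00, Ge 2.01, Rb 0.82, I 2.66.
So from lowest to highest: Rb < Ca < Ge < I < F.

Rb < Ca < Ge < I < F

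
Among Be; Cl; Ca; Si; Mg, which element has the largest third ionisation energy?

Be

After 2 electrons have been removed, what remains? Be²⁺ is the bare [He] core; Cl²⁺ still has 5 valence electrons; Ca²⁺ is the bare [Ar] core; Si²⁺ still has 2 valence electrons; Mg²⁺ is the bare [Ne] core.
Core electrons are held far more tightly than valence electrons, so Ca, Mg and Be top the IE_3 order.
Valence configurations: Cl²⁺ [Ne]3s²3p³, Si²⁺ [Ne]3s².
Approximate IE_3 values (kJ/mol): Be 14849, Cl 3822, Ca 4912, Si 3232, Mg 7733.
Hence IE_3: Si < Cl < Ca < Mg < Be.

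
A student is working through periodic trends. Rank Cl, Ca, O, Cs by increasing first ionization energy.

O is in period 2, group 16; Cl is in period 3, group 17; Ca is in period 4, group 2; Cs is in period 6, group 1.
First ionization energy rises across a period (greater Z_eff holds electrons more tightly) and falls down a group (valence electrons are farther from the nucleus).
Here both period and group differ, so the two effects have to be weighed against each other.
Ca > Cs: relative to Cs, both the across-period and down-group shifts push Ca's first ionization energy up.
Cl > Ca: relative to Ca, both the across-period and down-group shifts push Cl's first ionization energy up.
O > Cl: the two effects oppose for this pair; the down-group effect wins (1314 vs 1251 kJ/mol).
Approximate values (kJ/mol): O 1314, Cl 1251, Ca 590, Cs 376.
So from lowest to highest: Cs < Ca < Cl < O.

Cs < Ca < Cl < O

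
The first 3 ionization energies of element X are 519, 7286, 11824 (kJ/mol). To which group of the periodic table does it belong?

Group 1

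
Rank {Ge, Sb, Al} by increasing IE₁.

Al is in period 3, group 13; Ge is in period 4, group 14; Sb is in period 5, group 15.
First ionization energy rises across a period (greater Z_eff holds electrons more tightly) and falls down a group (valence electrons are farther from the nucleus).
These sit on a diagonal, where the across-period and down-group effects partly cancel.
Ge > Al: the two effects oppose for this pair; the across-period effect wins (762 vs 578 kJ/mol).
Sb > Ge: the two effects oppose for this pair; the across-period effect wins (831 vs 762 kJ/mol).
Approximate values (kJ/mol): Al 578, Ge 762, Sb 831.
So from lowest to highest: Al < Ge < Sb.

Al < Ge < Sb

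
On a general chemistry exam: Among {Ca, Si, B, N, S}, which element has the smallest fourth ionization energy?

Si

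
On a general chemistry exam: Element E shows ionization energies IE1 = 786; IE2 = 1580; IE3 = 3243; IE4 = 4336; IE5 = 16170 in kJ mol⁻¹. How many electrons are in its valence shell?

4

Look for the largest jump between consecutive ionization energies: IE5/IE4 ≈ 3.7, far larger than any earlier ratio.
That jump marks the point where a core electron is being removed. So the atom has 4 valence electrons.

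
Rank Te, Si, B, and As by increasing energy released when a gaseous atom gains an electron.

B < As < Si < Te

B is in period 2, group 13; Si is in period 3, group 14; As is in period 4, group 15; Te is in period 5, group 16.
EA tends to increase across a period and decrease down a group, though the pattern is less regular than for IE or radius.
A diagonal step moves right (one effect) and down (the opposite effect) at once.
As > B: the two effects oppose for this pair; the across-period effect wins (78 vs 27 kJ/mol).
Si > As: period and group pull opposite ways; the down-group shift dominates (134 vs 78 kJ/mol).
Te > Si: period and group pull opposite ways; the across-period shift dominates (190 vs 134 kJ/mol).
Approximate values (kJ/mol): B 27, Si 134, As 78, Te 190.
So from lowest to highest: B < As < Si < Te.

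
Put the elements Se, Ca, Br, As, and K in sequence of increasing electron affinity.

K is in period 4, group 1; Ca is in period 4, group 2; As is in period 4, group 15; Se is in period 4, group 16; Br is in period 4, group 17.
Electron affinity generally becomes more exothermic across a period toward the halogens and less exothermic down a group.
All lie in period 4; the across-period trend (electron affinity increases left to right) applies, with the exception below.
Note the exception: K has a higher electron affinity than Ca, contrary to the simple trend — adding an electron to Ca (ns²) has to open a new, higher-energy np subshell, which is unfavourable.
Tabulated electron affinity (kJ/mol): K 48, Ca 2, As 78, Se 195, Br 325.
So from lowest to highest: Ca < K < As < Se < Br.

Ca < K < As < Se < Br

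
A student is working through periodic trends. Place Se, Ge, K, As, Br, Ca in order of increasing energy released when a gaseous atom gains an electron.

K is in period 4, group 1; Ca is in period 4, group 2; Ge is in period 4, group 14; As is in period 4, group 15; Se is in period 4, group 16; Br is in period 4, group 17.
EA tends to increase across a period and decrease down a group, though the pattern is less regular than for IE or radius.
All lie in period 4; the across-period trend (electron affinity increases left to right) applies, with the exception below.
Note the exception: K has a higher electron affinity than Ca, contrary to the simple trend — adding an electron to Ca (ns²) has to open a new, higher-energy np subshell, which is unfavourable.
Note the exception: Ge has a higher electron affinity than As, contrary to the simple trend — adding an electron to As's half-filled 4p³ is unfavourable, so Ge (4p²) has the more exothermic EA.
For reference (kJ/mol): K 48, Ca 2, Ge 119, As 78, Se 195, Br 325.
So from lowest to highest: Ca < K < As < Ge < Se < Br.

Ca < K < As < Ge < Se < Br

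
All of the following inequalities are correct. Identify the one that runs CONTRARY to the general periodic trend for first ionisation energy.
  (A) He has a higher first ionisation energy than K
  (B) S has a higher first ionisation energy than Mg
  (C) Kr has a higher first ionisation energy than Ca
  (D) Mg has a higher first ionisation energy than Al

The general trend: first ionisation energy increases across a period and decreases down a group.
(A) He (period 1, group 18) vs K (period 4, group 1): the stated order agrees with the simple trend.
(B) S (period 3, group 16) vs Mg (period 3, group 2): the stated order agrees with the simple trend.
(C) Kr (period 4, group 18) vs Ca (period 4, group 2): the stated order agrees with the simple trend.
(D) Mg (period 3, group 2) vs Al (period 3, group 13): the stated order contradicts the simple trend.
The exception is (D): Al's single 3p electron is easier to remove than one from Mg's filled 3s².

(D)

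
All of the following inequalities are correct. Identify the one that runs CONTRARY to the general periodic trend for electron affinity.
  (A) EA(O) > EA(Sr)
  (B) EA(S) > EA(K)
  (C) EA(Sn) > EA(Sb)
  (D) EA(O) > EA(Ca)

The general trend: electron affinity increases across a period and decreases down a group.
(A) O (period 2, group 16) vs Sr (period 5, group 2): the stated order agrees with the simple trend.
(B) S (period 3, group 16) vs K (period 4, group 1): the stated order agrees with the simple trend.
(C) Sn (period 5, group 14) vs Sb (period 5, group 15): the stated order contradicts the simple trend.
(D) O (period 2, group 16) vs Ca (period 4, group 2): the stated order agrees with the simple trend.
The exception is (C): adding an electron to Sb's half-filled 5p³ is unfavourable, so Sn has the more exothermic EA.

(C)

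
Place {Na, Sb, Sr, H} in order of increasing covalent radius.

H, Sb, Na, Sr

H is in period 1, group 1; Na is in period 3, group 1; Sr is in period 5, group 2; Sb is in period 5, group 15.
Atomic radius shrinks across a period as nuclear charge pulls the same shell inward, and grows down a group as new shells are added.
These span different periods and groups, so the two trends combine.
Sb > H: the two effects oppose for this pair; the down-group effect wins (140 vs 32 pm).
Na > Sb: the two effects oppose for this pair; the across-period effect wins (155 vs 140 pm).
Sr > Na: the two effects oppose for this pair; the down-group effect wins (185 vs 155 pm).
For reference (pm): H 32, Na 155, Sr 185, Sb 140.
So from smallest to largest: H < Sb < Na < Sr.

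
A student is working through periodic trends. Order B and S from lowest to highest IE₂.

The second ionization energy removes an electron from the +1 ion. For each element: B⁺ still has 2 valence electrons; S⁺ still has 5 valence electrons.
All are still removing valence electrons, so compare the +1 ions as you would atoms: IE_2 generally rises across a period (higher Z_eff) and falls down a group (larger shell), subject to the usual subshell exceptions.
Valence configurations: B⁺ [He]2s², S⁺ [Ne]3s²3p³.
The numbers (kJ/mol): B 2427, S 2252.
Overall IE_2 order: S < B.

S, B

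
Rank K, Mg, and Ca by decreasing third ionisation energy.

Mg > Ca > K

After 2 electrons have been removed, what remains? K²⁺ is already 1 electron into the core; Mg²⁺ is the bare [Ne] core; Ca²⁺ is the bare [Ar] core.
All of these are removing an electron from a noble-gas core or deeper; the smaller core (lower principal quantum number) is held far more tightly, and within a period the higher nuclear charge binds the same core more tightly.
The numbers (kJ/mol): K 4420, Mg 7733, Ca 4912.
Overall IE_3 order: K < Ca < Mg.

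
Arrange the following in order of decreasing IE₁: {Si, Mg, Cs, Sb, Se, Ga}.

Se > Sb > Si > Mg > Ga > Cs

Mg is in period 3, group 2; Si is in period 3, group 14; Ga is in period 4, group 13; Se is in period 4, group 16; Sb is in period 5, group 15; Cs is in period 6, group 1.
IE₁ increases left→right with effective nuclear charge and decreases top→bottom as the valence shell moves farther out.
Neither a single period nor a single group — weigh both effects.
Ga > Cs: both effects reinforce here, so Ga is clearly the higher of the two.
Mg > Ga: period and group pull opposite ways; the down-group shift dominates (738 vs 579 kJ/mol).
Si > Mg: both are in period 3; the period trend gives Si the larger value.
Sb > Si: the two effects oppose for this pair; the across-period effect wins (831 vs 786 kJ/mol).
Se > Sb: relative to Sb, both the across-period and down-group shifts push Se's first ionization energy up.
Approximate values (kJ/mol): Mg 738, Si 786, Ga 579, Se 941, Sb 831, Cs 376.
So from highest to lowest: Se > Sb > Si > Mg > Ga > Cs.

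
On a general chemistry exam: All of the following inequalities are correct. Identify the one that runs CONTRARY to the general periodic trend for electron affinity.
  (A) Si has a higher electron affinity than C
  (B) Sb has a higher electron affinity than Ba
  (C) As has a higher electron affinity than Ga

The general trend: electron affinity increases across a period and decreases down a group.
(A) Si (period 3, group 14) vs C (period 2, group 14): the stated order contradicts the simple trend.
(B) Sb (period 5, group 15) vs Ba (period 6, group 2): the stated order agrees with the simple trend.
(C) As (period 4, group 15) vs Ga (period 4, group 13): the stated order agrees with the simple trend.
The exception is (A): Si's larger, more diffuse 3p orbitals accept an added electron slightly more readily than C's compact 2p.

(A)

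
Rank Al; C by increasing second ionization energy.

Consider each +1 ion: Al⁺ still has 2 valence electrons; C⁺ still has 3 valence electrons.
All are still removing valence electrons, so compare the +1 ions as you would atoms: IE_2 generally rises across a period (higher Z_eff) and falls down a group (larger shell), subject to the usual subshell exceptions.
Valence configurations: Al⁺ [Ne]3s², C⁺ [He]2s²2p¹.
Tabulated IE_2 (kJ/mol): Al 1817, C 2353.
Overall IE_2 order: Al < C.

Al < C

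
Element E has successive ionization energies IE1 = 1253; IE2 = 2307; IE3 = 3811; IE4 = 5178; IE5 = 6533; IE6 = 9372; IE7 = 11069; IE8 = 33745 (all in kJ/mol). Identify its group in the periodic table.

Group 17

Look for the largest jump between consecutive ionization energies: IE8/IE7 ≈ 3.0, far larger than any earlier ratio.
That jump marks the point where a core electron is being removed. So the atom has 7 valence electrons.
A main-group element with 7 valence electrons is in group 17.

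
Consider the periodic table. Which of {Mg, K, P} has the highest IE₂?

IE_2 is the cost of taking one more electron from the +1 cation: Mg⁺ still has 1 valence electron; K⁺ is the bare [Ar] core; P⁺ still has 4 valence electrons.
Core electrons are held far more tightly than valence electrons, so K tops the IE_2 order.
Valence configurations: Mg⁺ [Ne]3s¹, P⁺ [Ne]3s²3p².
The numbers (kJ/mol): Mg 1451, K 3052, P 1907.
Overall IE_2 order: Mg < P < K.

K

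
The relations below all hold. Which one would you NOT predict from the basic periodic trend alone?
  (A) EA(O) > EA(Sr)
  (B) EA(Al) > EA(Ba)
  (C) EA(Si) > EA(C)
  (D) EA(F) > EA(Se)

(C)

The general trend: electron affinity increases across a period and decreases down a group.
(A) O (period 2, group 16) vs Sr (period 5, group 2): the stated order agrees with the simple trend.
(B) Al (period 3, group 13) vs Ba (period 6, group 2): the stated order agrees with the simple trend.
(C) Si (period 3, group 14) vs C (period 2, group 14): the stated order contradicts the simple trend.
(D) F (period 2, group 17) vs Se (period 4, group 16): the stated order agrees with the simple trend.
The exception is (C): Si's larger, more diffuse 3p orbitals accept an added electron slightly more readily than C's compact 2p.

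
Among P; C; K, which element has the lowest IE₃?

After 2 electrons have been removed, what remains? P²⁺ still has 3 valence electrons; C²⁺ still has 2 valence electrons; K²⁺ is already 1 electron into the core.
Usually core removal costs more than valence removal, but here the competition is close: a tightly held n=2 valence electron can cost more to remove than an n=3 core electron, so the actual values have to decide it.
Valence configurations: P²⁺ [Ne]3s²3p¹, C²⁺ [He]2s².
Approximate IE_3 values (kJ/mol): P 2914, C 4620, K 4420.
Hence IE_3: P < K < C.

P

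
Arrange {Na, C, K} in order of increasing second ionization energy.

C < K < Na

Consider each +1 ion: Na⁺ is the bare [Ne] core; C⁺ still has 3 valence electrons; K⁺ is the bare [Ar] core.
Core electrons are held far more tightly than valence electrons, so K and Na top the IE_2 order.
Tabulated IE_2 (kJ/mol): Na 4562, C 2353, K 3052.
So the second ionization energies run C < K < Na.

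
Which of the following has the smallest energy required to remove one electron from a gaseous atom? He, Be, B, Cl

B

He is in period 1, group 18; Be is in period 2, group 2; B is in period 2, group 13; Cl is in period 3, group 17.
First ionization energy rises across a period (greater Z_eff holds electrons more tightly) and falls down a group (valence electrons are farther from the nucleus).
These span different periods and groups, so the two trends combine.
Be > B: this pair runs against the simple trend — see the exception note.
Cl > Be: the two effects oppose for this pair; the across-period effect wins (1251 vs 900 kJ/mol).
He > Cl: both effects reinforce here, so He is clearly the higher of the two.
Note the exception: Be has a higher first ionization energy than B, contrary to the simple trend — removing B's lone 2p electron is easier than breaking Be's filled 2s².
Approximate values (kJ/mol): He 2372, Be 900, B 801, Cl 1251.
The smallest energy required to remove one electron from a gaseous atom among these belongs to B.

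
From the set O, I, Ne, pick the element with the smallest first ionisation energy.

I

O is in period 2, group 16; Ne is in period 2, group 18; I is in period 5, group 17.
IE₁ increases left→right with effective nuclear charge and decreases top→bottom as the valence shell moves farther out.
These span different periods and groups, so the two trends combine.
O > I: period and group pull opposite ways; the down-group shift dominates (1314 vs 1008 kJ/mol).
Ne > O: Ne lies to the right of O in period 2, so the across-period effect alone puts Ne higher.
Tabulated first ionization energy (kJ/mol): O 1314, Ne 2081, I 1008.
The smallest first ionisation energy among these belongs to I.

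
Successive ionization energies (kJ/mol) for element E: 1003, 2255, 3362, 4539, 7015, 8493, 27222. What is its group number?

Look for the largest jump between consecutive ionization energies: IE7/IE6 ≈ 3.2, far larger than any earlier ratio.
That jump marks the point where a core electron is being removed. So the atom has 6 valence electrons.
A main-group element with 6 valence electrons is in group 16.

Group 16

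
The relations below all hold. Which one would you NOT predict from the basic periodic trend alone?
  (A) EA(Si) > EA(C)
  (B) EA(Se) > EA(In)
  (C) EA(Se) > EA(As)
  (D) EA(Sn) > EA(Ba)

(A)

The general trend: electron affinity increases across a period and decreases down a group.
(A) Si (period 3, group 14) vs C (period 2, group 14): the stated order contradicts the simple trend.
(B) Se (period 4, group 16) vs In (period 5, group 13): the stated order agrees with the simple trend.
(C) Se (period 4, group 16) vs As (period 4, group 15): the stated order agrees with the simple trend.
(D) Sn (period 5, group 14) vs Ba (period 6, group 2): the stated order agrees with the simple trend.
The exception is (A): Si's larger, more diffuse 3p orbitals accept an added electron slightly more readily than C's compact 2p.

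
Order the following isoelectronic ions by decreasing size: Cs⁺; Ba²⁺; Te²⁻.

All of these have 54 electrons, so size is governed by nuclear charge alone: the more protons, the stronger the pull on the same electron cloud, and the smaller the ion.
Nuclear charges: Ba²⁺ (Z=56), Cs⁺ (Z=55), Te²⁻ (Z=52).
Largest to smallest: Te²⁻ > Cs⁺ > Ba²⁺.

Te²⁻ > Cs⁺ > Ba²⁺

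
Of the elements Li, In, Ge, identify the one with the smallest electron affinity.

In

Li is in period 2, group 1; Ge is in period 4, group 14; In is in period 5, group 13.
EA tends to increase across a period and decrease down a group, though the pattern is less regular than for IE or radius.
These span different periods and groups, so the two trends combine.
Li > In: the two effects oppose for this pair; the down-group effect wins (60 vs 29 kJ/mol).
Ge > Li: period and group pull opposite ways; the across-period shift dominates (119 vs 60 kJ/mol).
For reference (kJ/mol): Li 60, Ge 119, In 29.
The smallest electron affinity among these belongs to In.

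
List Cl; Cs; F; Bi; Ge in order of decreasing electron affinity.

Cl > F > Ge > Bi > Cs

Electron affinity generally becomes more exothermic across a period toward the halogens and less exothermic down a group.
These span different periods and groups, so the two trends combine.
Bi > Cs: both are in period 6; the period trend gives Bi the larger value.
Ge > Bi: period and group pull opposite ways; the down-group shift dominates (119 vs 91 kJ/mol).
F > Ge: relative to Ge, both the across-period and down-group shifts push F's electron affinity up.
Cl > F: this pair runs against the simple trend — see the exception note.
Note the exception: Cl has a higher electron affinity than F, contrary to the simple trend — F's small 2p subshell makes the incoming electron feel strong e⁻–e⁻ repulsion, so Cl actually releases more energy on gaining an electron.
For reference (kJ/mol): F 328, Cl 349, Ge 119, Cs 46, Bi 91.
So from highest to lowest: Cl > F > Ge > Bi > Cs.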